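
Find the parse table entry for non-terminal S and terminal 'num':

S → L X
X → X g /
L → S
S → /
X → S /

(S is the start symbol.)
To find M[S, 'num'], we find productions for S where 'num' is in the predict set (PREDICT(N → α) = (FIRST(α) \ {ε}) ∪ (FOLLOW(N) if α ⇒* ε)).

Relevant sets:
  FIRST(L) = { '/' }

S → L X: PREDICT = { '/' }
S → /: PREDICT = { '/' }

M[S, 'num'] is empty (no production applies)

Answer: Empty (error entry)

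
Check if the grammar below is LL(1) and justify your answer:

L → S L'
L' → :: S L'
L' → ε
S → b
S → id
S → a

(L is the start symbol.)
Relevant sets:
  FOLLOW(L') = { $ }

For L':
  PREDICT(L' → :: S L') = { '::' }
  PREDICT(L' → ε) = { $ }
For S:
  PREDICT(S → b) = { 'b' }
  PREDICT(S → id) = { 'id' }
  PREDICT(S → a) = { 'a' }
L has a single production, so nothing to check there.

All predict sets are disjoint. The grammar IS LL(1).

Answer: Yes, the grammar is LL(1).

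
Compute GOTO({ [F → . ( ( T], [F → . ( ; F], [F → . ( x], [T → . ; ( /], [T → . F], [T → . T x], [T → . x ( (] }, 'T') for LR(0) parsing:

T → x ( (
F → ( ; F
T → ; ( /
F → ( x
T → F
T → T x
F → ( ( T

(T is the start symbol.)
{ [T → T . x] }

GOTO(I, 'T') = CLOSURE({ [A → αX.β] : [A → α.Xβ] ∈ I, X = 'T' })

Items with dot before 'T', with the dot advanced:
  [T → . T x] → [T → T . x]
Closure adds nothing (no advanced item has the dot before a non-terminal).

GOTO = { [T → T . x] }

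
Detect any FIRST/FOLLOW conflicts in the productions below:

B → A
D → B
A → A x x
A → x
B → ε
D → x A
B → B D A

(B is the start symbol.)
A FIRST/FOLLOW conflict occurs when a non-terminal N has a nullable alternative N → β (β ⇒* ε) and another alternative N → α with FIRST(α) ∩ FOLLOW(N) ≠ ∅: on such a lookahead the parser cannot decide between expanding α and letting N vanish via β.

Nullable non-terminals: B, D.
FIRST sets used below: FIRST(A) = { 'x' }, FIRST(B) = { 'x', ε }, FIRST(D) = { 'x', ε }

B: nullable alternative(s) B → ε; FOLLOW(B) = { $, 'x' }
  B → A: FIRST \ {ε} = { 'x' } — overlaps FOLLOW(B) on { 'x' }: CONFLICT
  B → ε: FIRST \ {ε} = { } — this is the only nullable alternative, skip
  B → B D A: FIRST \ {ε} = { 'x' } — overlaps FOLLOW(B) on { 'x' }: CONFLICT

D: nullable alternative(s) D → B; FOLLOW(D) = { 'x' }
  D → B: FIRST \ {ε} = { 'x' } — this is the only nullable alternative, skip
  D → x A: FIRST \ {ε} = { 'x' } — overlaps FOLLOW(D) on { 'x' }: CONFLICT

A has no nullable alternative, so no FIRST/FOLLOW check is needed there.

So the grammar has 3 FIRST/FOLLOW conflicts (marked CONFLICT above).

Answer: Yes. B → A with FOLLOW(B) on { 'x' }; B → B D A with FOLLOW(B) on { 'x' }; D → x A with FOLLOW(D) on { 'x' }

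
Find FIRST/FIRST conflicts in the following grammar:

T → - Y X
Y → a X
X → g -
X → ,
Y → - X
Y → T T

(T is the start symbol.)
Yes. Y → '-' X / Y → T T on { '-' }

FIRST sets of the non-terminals at (or reachable through a nullable prefix from) the front of some alternative:
  FIRST(T) = { '-' }

Productions for Y:
  Y → a X: FIRST = { 'a' }
  Y → - X: FIRST = { '-' }
  Y → T T: FIRST = { '-' }
Productions for X:
  X → g -: FIRST = { 'g' }
  X → ,: FIRST = { ',' }
T has only one production, so no FIRST/FIRST conflict is possible there.

Conflict for Y: Y → - X and Y → T T
  Overlap: { '-' }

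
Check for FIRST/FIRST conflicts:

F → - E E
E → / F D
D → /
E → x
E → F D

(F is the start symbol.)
No FIRST/FIRST conflicts.

FIRST sets of the non-terminals at (or reachable through a nullable prefix from) the front of some alternative:
  FIRST(F) = { '-' }

Productions for E:
  E → / F D: FIRST = { '/' }
  E → x: FIRST = { 'x' }
  E → F D: FIRST = { '-' }
F, D have only one production, so no FIRST/FIRST conflict is possible there.

All alternatives of each non-terminal have pairwise disjoint FIRST sets.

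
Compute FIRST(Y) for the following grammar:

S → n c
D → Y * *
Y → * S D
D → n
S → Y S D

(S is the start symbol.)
{ '*' }

From Y → * S D:
  - '*' is a terminal: add '*' and stop

Collecting: FIRST(Y) = { '*' }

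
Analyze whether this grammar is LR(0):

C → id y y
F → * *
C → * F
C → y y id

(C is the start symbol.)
A grammar is LR(0) if no state in the canonical LR(0) collection has:
  - both a shift item (dot before a terminal) and a complete item (shift-reduce conflict), or
  - two or more complete items (reduce-reduce conflict; the accept item [C' → C .] counts as a complete item here).

Augment with C' → C and build the canonical LR(0) collection (I0 = CLOSURE({[C' → . C]}), then GOTO on every symbol after a dot until no new states appear). It has 12 states:
  I0: { [C → . * F], [C → . id y y], [C → . y y id], [C' → . C] }  — shift
  I1: { [C → * . F], [F → . * *] }  — shift
  I2: { [C' → C .] }  — accept
  I3: { [C → id . y y] }  — shift
  I4: { [C → y . y id] }  — shift
  I5: { [C → y y . id] }  — shift
  I6: { [C → y y id .] }  — reduce
  I7: { [C → id y . y] }  — shift
  I8: { [C → id y y .] }  — reduce
  I9: { [F → * . *] }  — shift
  I10: { [C → * F .] }  — reduce
  I11: { [F → * * .] }  — reduce

Every state is either a pure shift/goto state or contains exactly one complete item and nothing to shift — no conflicts. The grammar is LR(0).

Answer: Yes, the grammar is LR(0)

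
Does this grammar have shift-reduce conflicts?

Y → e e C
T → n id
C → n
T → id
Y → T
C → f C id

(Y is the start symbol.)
No shift-reduce conflicts

Augment with Y' → Y and build the canonical LR(0) collection (I0 = CLOSURE({[Y' → . Y]}), then GOTO on every symbol after a dot until no new states appear). It has 13 states:
  I0: { [T → . id], [T → . n id], [Y → . T], [Y → . e e C], [Y' → . Y] }  — shift
  I1: { [Y → T .] }  — reduce
  I2: { [Y' → Y .] }  — accept
  I3: { [Y → e . e C] }  — shift
  I4: { [T → id .] }  — reduce
  I5: { [T → n . id] }  — shift
  I6: { [T → n id .] }  — reduce
  I7: { [C → . f C id], [C → . n], [Y → e e . C] }  — shift
  I8: { [Y → e e C .] }  — reduce
  I9: { [C → . f C id], [C → . n], [C → f . C id] }  — shift
  I10: { [C → n .] }  — reduce
  I11: { [C → f C . id] }  — shift
  I12: { [C → f C id .] }  — reduce

No state contains both a complete item and a shift item.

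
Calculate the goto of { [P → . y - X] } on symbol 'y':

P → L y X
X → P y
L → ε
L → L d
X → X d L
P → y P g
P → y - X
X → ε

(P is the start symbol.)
{ [P → y . - X] }

GOTO(I, 'y') = CLOSURE({ [A → αX.β] : [A → α.Xβ] ∈ I, X = 'y' })

Items with dot before 'y', with the dot advanced:
  [P → . y - X] → [P → y . - X]
Closure adds nothing (no advanced item has the dot before a non-terminal).

GOTO = { [P → y . - X] }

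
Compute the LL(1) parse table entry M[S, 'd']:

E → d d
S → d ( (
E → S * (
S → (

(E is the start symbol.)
To find M[S, 'd'], we find productions for S where 'd' is in the predict set (PREDICT(N → α) = (FIRST(α) \ {ε}) ∪ (FOLLOW(N) if α ⇒* ε)).

S → d ( (: PREDICT = { 'd' }
  'd' is in predict set, so this production goes in M[S, 'd']
S → (: PREDICT = { '(' }

M[S, 'd'] = S → d ( (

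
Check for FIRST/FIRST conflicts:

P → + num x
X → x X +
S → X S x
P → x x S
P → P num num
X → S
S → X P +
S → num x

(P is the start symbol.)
FIRST sets of the non-terminals at (or reachable through a nullable prefix from) the front of some alternative:
  FIRST(P) = { '+', 'x' }
  FIRST(S) = { 'num', 'x' }
  FIRST(X) = { 'num', 'x' }

Productions for P:
  P → + num x: FIRST = { '+' }
  P → x x S: FIRST = { 'x' }
  P → P num num: FIRST = { '+', 'x' }
Productions for X:
  X → x X +: FIRST = { 'x' }
  X → S: FIRST = { 'num', 'x' }
Productions for S:
  S → X S x: FIRST = { 'num', 'x' }
  S → X P +: FIRST = { 'num', 'x' }
  S → num x: FIRST = { 'num' }

Conflict for P: P → + num x and P → P num num
  Overlap: { '+' }
Conflict for P: P → x x S and P → P num num
  Overlap: { 'x' }
Conflict for X: X → x X + and X → S
  Overlap: { 'x' }
Conflict for S: S → X S x and S → X P +
  Overlap: { 'num', 'x' }
Conflict for S: S → X S x and S → num x
  Overlap: { 'num' }
Conflict for S: S → X P + and S → num x
  Overlap: { 'num' }

Answer: Yes. P → '+' num x / P → P num num on { '+' }; P → x x S / P → P num num on { 'x' }; X → x X '+' / X → S on { 'x' }; S → X S x / S → X P '+' on { 'num', 'x' }; S → X S x / S → num x on { 'num' }; S → X P '+' / S → num x on { 'num' }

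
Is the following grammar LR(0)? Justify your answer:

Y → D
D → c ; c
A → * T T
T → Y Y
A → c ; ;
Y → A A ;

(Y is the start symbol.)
A grammar is LR(0) if no state in the canonical LR(0) collection has:
  - both a shift item (dot before a terminal) and a complete item (shift-reduce conflict), or
  - two or more complete items (reduce-reduce conflict; the accept item [Y' → Y .] counts as a complete item here).

Augment with Y' → Y and build the canonical LR(0) collection (I0 = CLOSURE({[Y' → . Y]}), then GOTO on every symbol after a dot until no new states appear). It has 17 states:
  I0: { [A → . * T T], [A → . c ; ;], [D → . c ; c], [Y → . A A ;], [Y → . D], [Y' → . Y] }  — shift
  I1: { [A → * . T T], [A → . * T T], [A → . c ; ;], [D → . c ; c], [T → . Y Y], [Y → . A A ;], [Y → . D] }  — shift
  I2: { [A → . * T T], [A → . c ; ;], [Y → A . A ;] }  — shift
  I3: { [Y → D .] }  — reduce
  I4: { [Y' → Y .] }  — accept
  I5: { [A → c . ; ;], [D → c . ; c] }  — shift
  I6: { [A → c ; . ;], [D → c ; . c] }  — shift
  I7: { [A → c ; ; .] }  — reduce
  I8: { [D → c ; c .] }  — reduce
  I9: { [Y → A A . ;] }  — shift
  I10: { [A → c . ; ;] }  — shift
  I11: { [A → c ; . ;] }  — shift
  I12: { [Y → A A ; .] }  — reduce
  I13: { [A → * T . T], [A → . * T T], [A → . c ; ;], [D → . c ; c], [T → . Y Y], [Y → . A A ;], [Y → . D] }  — shift
  I14: { [A → . * T T], [A → . c ; ;], [D → . c ; c], [T → Y . Y], [Y → . A A ;], [Y → . D] }  — shift
  I15: { [T → Y Y .] }  — reduce
  I16: { [A → * T T .] }  — reduce

Every state is either a pure shift/goto state or contains exactly one complete item and nothing to shift — no conflicts. The grammar is LR(0).

Answer: Yes, the grammar is LR(0)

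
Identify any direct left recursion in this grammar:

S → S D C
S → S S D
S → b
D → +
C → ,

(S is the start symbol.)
S → S D C: LEFT RECURSIVE (starts with S)
S → S S D: LEFT RECURSIVE (starts with S)
S → b: starts with b
D → +: starts with '+'
C → ,: starts with ','

The grammar has direct left recursion on: S.

Answer: Yes, S is left-recursive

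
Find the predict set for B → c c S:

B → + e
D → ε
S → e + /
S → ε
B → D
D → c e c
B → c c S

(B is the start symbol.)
{ 'c' }

PREDICT(B → c c S) = (FIRST(RHS) \ {ε}) ∪ (FOLLOW(B) if ε ∈ FIRST(RHS), i.e. RHS ⇒* ε)
FIRST(c c S) = { 'c' }
ε ∉ FIRST(c c S), so FOLLOW(B) is not added.
PREDICT(B → c c S) = { 'c' }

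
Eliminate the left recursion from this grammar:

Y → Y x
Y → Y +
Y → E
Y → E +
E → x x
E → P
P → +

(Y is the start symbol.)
Y is directly left-recursive. The standard transformation for
  A → A α₁ | ... | A α_m | β₁ | ... | β_n
is
  A  → β₁ A' | ... | β_n A'
  A' → α₁ A' | ... | α_m A' | ε

Y → E becomes Y → E Y'
Y → E + becomes Y → E + Y'
Y → Y x becomes Y' → x Y'
Y → Y + becomes Y' → + Y'
Add Y' → ε

Productions for other non-terminals are unchanged:
  E → x x
  E → P
  P → +

Resulting grammar:
Y → E Y'
Y → E + Y'
Y' → x Y'
Y' → + Y'
Y' → ε
E → x x
E → P
P → +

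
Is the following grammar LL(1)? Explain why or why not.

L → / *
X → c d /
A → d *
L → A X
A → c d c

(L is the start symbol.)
Yes, the grammar is LL(1).

Relevant sets:
  FIRST(A) = { 'c', 'd' }

For L:
  PREDICT(L → '/' '*') = { '/' }
  PREDICT(L → A X) = { 'c', 'd' }
For A:
  PREDICT(A → d '*') = { 'd' }
  PREDICT(A → c d c) = { 'c' }
X has a single production, so nothing to check there.

All predict sets are disjoint. The grammar IS LL(1).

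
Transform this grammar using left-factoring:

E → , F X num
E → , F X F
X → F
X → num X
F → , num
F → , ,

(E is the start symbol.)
E → , F X E'
E' → num
E' → F
X → F
X → num X
F → , F'
F' → num
F' → ,

Left-factoring transforms A → αβ₁ | αβ₂ into A → αA' and A' → β₁ | β₂
(α is the longest common prefix among the alternatives). Repeat until
no nonterminal has two alternatives with a common prefix.

Round 1: E has alternatives sharing prefix ', F X'. Introduce E': E → , F X E'
  Add: E' → num
  Add: E' → F

Round 2: F has alternatives sharing prefix ','. Introduce F': F → , F'
  Add: F' → num
  Add: F' → ,

No remaining common prefixes — done.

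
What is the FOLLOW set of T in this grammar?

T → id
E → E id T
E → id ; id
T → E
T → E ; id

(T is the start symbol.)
To compute FOLLOW(T), find every occurrence of T on a right-hand side N → α T β: add FIRST(β) \ {ε}, and if β is empty or nullable also add FOLLOW(N). Iterate to a fixed point.

T is the start symbol, so $ ∈ FOLLOW(T).
In E → E id T: T is at the end, add FOLLOW(E)

The FOLLOW sets referred to above (computed the same way, to a fixed point):
  FOLLOW(E) = { $, ';', 'id' }

Taking the union: FOLLOW(T) = { $, ';', 'id' }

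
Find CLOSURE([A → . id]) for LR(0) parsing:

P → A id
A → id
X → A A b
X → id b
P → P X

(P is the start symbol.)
To compute CLOSURE, for each item [A → α.Bβ] where B is a non-terminal, add [B → .γ] for all productions B → γ; repeat for the newly added items until nothing changes.

Start with: [A → . id]
The dot precedes the terminal id, so nothing is added.

CLOSURE = { [A → . id] }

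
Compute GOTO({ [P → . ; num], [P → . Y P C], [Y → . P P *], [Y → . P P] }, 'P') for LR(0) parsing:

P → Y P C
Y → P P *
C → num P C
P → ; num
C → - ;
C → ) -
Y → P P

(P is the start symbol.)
GOTO(I, 'P') = CLOSURE({ [A → αX.β] : [A → α.Xβ] ∈ I, X = 'P' })

Items with dot before 'P', with the dot advanced:
  [Y → . P P] → [Y → P . P]
  [Y → . P P *] → [Y → P . P *]
Closure of the advanced items:
  [Y → P . P] has the dot before P: add [P → . Y P C], [P → . ; num]
  [P → . Y P C] has the dot before Y: add [Y → . P P *], [Y → . P P]

GOTO = { [P → . ; num], [P → . Y P C], [Y → . P P *], [Y → . P P], [Y → P . P *], [Y → P . P] }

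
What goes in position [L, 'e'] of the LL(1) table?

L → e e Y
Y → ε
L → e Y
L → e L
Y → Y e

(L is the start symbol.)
L → e e Y, L → e Y, L → e L

To find M[L, 'e'], we find productions for L where 'e' is in the predict set (PREDICT(N → α) = (FIRST(α) \ {ε}) ∪ (FOLLOW(N) if α ⇒* ε)).

L → e e Y: PREDICT = { 'e' }
  'e' is in predict set, so this production goes in M[L, 'e']
L → e Y: PREDICT = { 'e' }
  'e' is in predict set, so this production goes in M[L, 'e']
L → e L: PREDICT = { 'e' }
  'e' is in predict set, so this production goes in M[L, 'e']

M[L, 'e'] = L → e e Y, L → e Y, L → e L  (a multiply-defined cell — the grammar is not LL(1))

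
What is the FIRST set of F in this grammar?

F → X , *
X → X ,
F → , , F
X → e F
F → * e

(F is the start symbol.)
{ '*', ',', 'e' }

To compute FIRST(F), examine every production with F on the left-hand side, reading each right-hand side left to right until a non-nullable symbol is reached.

FIRST sets of the other non-terminals involved (by the same procedure, iterated to a fixed point):
  FIRST(X) = { 'e' }

From F → X , *:
  - X is a non-terminal: add FIRST(X) \ {ε} = { 'e' }
    X is not nullable, so stop
From F → , , F:
  - ',' is a terminal: add ',' and stop
From F → * e:
  - '*' is a terminal: add '*' and stop

Collecting: FIRST(F) = { '*', ',', 'e' }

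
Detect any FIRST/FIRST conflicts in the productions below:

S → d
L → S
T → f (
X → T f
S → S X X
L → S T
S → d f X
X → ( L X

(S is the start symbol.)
Yes. S → d / S → S X X on { 'd' }; S → d / S → d f X on { 'd' }; S → S X X / S → d f X on { 'd' }; L → S / L → S T on { 'd' }

FIRST sets of the non-terminals at (or reachable through a nullable prefix from) the front of some alternative:
  FIRST(S) = { 'd' }
  FIRST(T) = { 'f' }

Productions for S:
  S → d: FIRST = { 'd' }
  S → S X X: FIRST = { 'd' }
  S → d f X: FIRST = { 'd' }
Productions for L:
  L → S: FIRST = { 'd' }
  L → S T: FIRST = { 'd' }
Productions for X:
  X → T f: FIRST = { 'f' }
  X → ( L X: FIRST = { '(' }
T has only one production, so no FIRST/FIRST conflict is possible there.

Conflict for S: S → d and S → S X X
  Overlap: { 'd' }
Conflict for S: S → d and S → d f X
  Overlap: { 'd' }
Conflict for S: S → S X X and S → d f X
  Overlap: { 'd' }
Conflict for L: L → S and L → S T
  Overlap: { 'd' }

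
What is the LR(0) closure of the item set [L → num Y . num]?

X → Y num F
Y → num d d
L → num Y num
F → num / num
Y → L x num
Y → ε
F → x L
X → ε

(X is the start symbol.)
To compute CLOSURE, for each item [A → α.Bβ] where B is a non-terminal, add [B → .γ] for all productions B → γ; repeat for the newly added items until nothing changes.

Start with: [L → num Y . num]
The dot precedes the terminal num, so nothing is added.

CLOSURE = { [L → num Y . num] }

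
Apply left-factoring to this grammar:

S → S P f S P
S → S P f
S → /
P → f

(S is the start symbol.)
S → S P f S'
S' → S P
S' → ε
S → /
P → f

Left-factoring transforms A → αβ₁ | αβ₂ into A → αA' and A' → β₁ | β₂
(α is the longest common prefix among the alternatives). Repeat until
no nonterminal has two alternatives with a common prefix.

Round 1: S has alternatives sharing prefix 'S P f'. Introduce S': S → S P f S'
  Add: S' → S P
  Add: S' → ε

No remaining common prefixes — done.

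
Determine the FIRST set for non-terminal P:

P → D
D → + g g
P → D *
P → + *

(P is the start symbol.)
{ '+' }

FIRST sets of the other non-terminals involved (by the same procedure, iterated to a fixed point):
  FIRST(D) = { '+' }

From P → D:
  - D is a non-terminal: add FIRST(D) \ {ε} = { '+' }
    D is not nullable, so stop
From P → D *:
  - D is a non-terminal: add FIRST(D) \ {ε} = { '+' }
    D is not nullable, so stop
From P → + *:
  - '+' is a terminal: add '+' and stop

Collecting: FIRST(P) = { '+' }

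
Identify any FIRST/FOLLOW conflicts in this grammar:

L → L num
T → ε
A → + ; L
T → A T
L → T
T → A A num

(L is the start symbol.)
Yes. L → L num with FOLLOW(L) on { '+', 'num' }; T → A T with FOLLOW(T) on { '+' }; T → A A num with FOLLOW(T) on { '+' }

Nullable non-terminals: L, T.
FIRST sets used below: FIRST(L) = { '+', 'num', ε }, FIRST(T) = { '+', ε }, FIRST(A) = { '+' }

L: nullable alternative(s) L → T; FOLLOW(L) = { $, '+', 'num' }
  L → L num: FIRST \ {ε} = { '+', 'num' } — overlaps FOLLOW(L) on { '+', 'num' }: CONFLICT
  L → T: FIRST \ {ε} = { '+' } — this is the only nullable alternative, skip

T: nullable alternative(s) T → ε; FOLLOW(T) = { $, '+', 'num' }
  T → ε: FIRST \ {ε} = { } — this is the only nullable alternative, skip
  T → A T: FIRST \ {ε} = { '+' } — overlaps FOLLOW(T) on { '+' }: CONFLICT
  T → A A num: FIRST \ {ε} = { '+' } — overlaps FOLLOW(T) on { '+' }: CONFLICT

A has no nullable alternative, so no FIRST/FOLLOW check is needed there.

So the grammar has 3 FIRST/FOLLOW conflicts (marked CONFLICT above).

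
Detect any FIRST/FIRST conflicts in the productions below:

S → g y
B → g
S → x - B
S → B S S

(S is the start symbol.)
A FIRST/FIRST conflict occurs when two productions N → α and N → β for the same non-terminal have FIRST(α) ∩ FIRST(β) ≠ ∅ (with ε ∈ FIRST of a nullable right-hand side, so two nullable alternatives also conflict).

FIRST sets of the non-terminals at (or reachable through a nullable prefix from) the front of some alternative:
  FIRST(B) = { 'g' }

Productions for S:
  S → g y: FIRST = { 'g' }
  S → x - B: FIRST = { 'x' }
  S → B S S: FIRST = { 'g' }
B has only one production, so no FIRST/FIRST conflict is possible there.

Conflict for S: S → g y and S → B S S
  Overlap: { 'g' }

Answer: Yes. S → g y / S → B S S on { 'g' }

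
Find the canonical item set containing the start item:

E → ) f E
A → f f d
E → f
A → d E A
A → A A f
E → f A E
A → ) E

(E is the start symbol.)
First, augment the grammar with E' → E
I₀ = CLOSURE({ [E' → . E] }):
  [E' → . E] has the dot before E: add [E → . ) f E], [E → . f], [E → . f A E]
No further items can be added.

I₀ = { [E → . ) f E], [E → . f A E], [E → . f], [E' → . E] }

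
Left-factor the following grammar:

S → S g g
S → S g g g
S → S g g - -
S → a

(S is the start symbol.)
S → S g g S'
S' → ε
S' → g
S' → - -
S → a

Left-factoring transforms A → αβ₁ | αβ₂ into A → αA' and A' → β₁ | β₂
(α is the longest common prefix among the alternatives). Repeat until
no nonterminal has two alternatives with a common prefix.

Round 1: S has alternatives sharing prefix 'S g g'. Introduce S': S → S g g S'
  Add: S' → ε
  Add: S' → g
  Add: S' → - -

No remaining common prefixes — done.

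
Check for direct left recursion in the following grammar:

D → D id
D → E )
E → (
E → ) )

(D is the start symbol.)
D → D id: LEFT RECURSIVE (starts with D)
D → E ): starts with E
E → (: starts with '('
E → ) ): starts with ')'

The grammar has direct left recursion on: D.

Answer: Yes, D is left-recursive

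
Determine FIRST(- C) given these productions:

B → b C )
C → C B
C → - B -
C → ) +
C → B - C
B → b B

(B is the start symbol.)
{ '-' }

To compute FIRST(- C), process the symbols left to right:
Symbol - is a terminal. Add '-' and stop.
FIRST(- C) = { '-' }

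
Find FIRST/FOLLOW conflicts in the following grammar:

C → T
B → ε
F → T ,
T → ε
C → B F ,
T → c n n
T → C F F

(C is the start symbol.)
Yes. C → B F ',' with FOLLOW(C) on { ',', 'c' }; T → c n n with FOLLOW(T) on { 'c' }; T → C F F with FOLLOW(T) on { ',', 'c' }

A FIRST/FOLLOW conflict occurs when a non-terminal N has a nullable alternative N → β (β ⇒* ε) and another alternative N → α with FIRST(α) ∩ FOLLOW(N) ≠ ∅: on such a lookahead the parser cannot decide between expanding α and letting N vanish via β.

Nullable non-terminals: B, C, T.
FIRST sets used below: FIRST(T) = { ',', 'c', ε }, FIRST(B) = { ε }, FIRST(F) = { ',', 'c' }, FIRST(C) = { ',', 'c', ε }
B has a nullable alternative but only one production, so nothing to check.

C: nullable alternative(s) C → T; FOLLOW(C) = { $, ',', 'c' }
  C → T: FIRST \ {ε} = { ',', 'c' } — this is the only nullable alternative, skip
  C → B F ,: FIRST \ {ε} = { ',', 'c' } — overlaps FOLLOW(C) on { ',', 'c' }: CONFLICT

T: nullable alternative(s) T → ε; FOLLOW(T) = { $, ',', 'c' }
  T → ε: FIRST \ {ε} = { } — this is the only nullable alternative, skip
  T → c n n: FIRST \ {ε} = { 'c' } — overlaps FOLLOW(T) on { 'c' }: CONFLICT
  T → C F F: FIRST \ {ε} = { ',', 'c' } — overlaps FOLLOW(T) on { ',', 'c' }: CONFLICT

F has no nullable alternative, so no FIRST/FOLLOW check is needed there.

So the grammar has 3 FIRST/FOLLOW conflicts (marked CONFLICT above).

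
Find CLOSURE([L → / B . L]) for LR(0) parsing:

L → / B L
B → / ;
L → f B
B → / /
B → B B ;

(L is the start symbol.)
{ [L → . / B L], [L → . f B], [L → / B . L] }

To compute CLOSURE, for each item [A → α.Bβ] where B is a non-terminal, add [B → .γ] for all productions B → γ; repeat for the newly added items until nothing changes.

Start with: [L → / B . L]
  [L → / B . L] has the dot before L: add [L → . / B L], [L → . f B]
No further items can be added.

CLOSURE = { [L → . / B L], [L → . f B], [L → / B . L] }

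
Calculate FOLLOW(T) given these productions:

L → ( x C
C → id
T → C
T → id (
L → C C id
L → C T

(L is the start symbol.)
{ $ }

To compute FOLLOW(T), find every occurrence of T on a right-hand side N → α T β: add FIRST(β) \ {ε}, and if β is empty or nullable also add FOLLOW(N). Iterate to a fixed point.

In L → C T: T is at the end, add FOLLOW(L)

The FOLLOW sets referred to above (computed the same way, to a fixed point):
  FOLLOW(L) = { $ }

Taking the union: FOLLOW(T) = { $ }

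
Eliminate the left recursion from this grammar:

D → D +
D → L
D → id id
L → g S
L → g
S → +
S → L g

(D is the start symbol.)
D → L D'
D → id id D'
D' → + D'
D' → ε
L → g S
L → g
S → +
S → L g

D is directly left-recursive. The standard transformation for
  A → A α₁ | ... | A α_m | β₁ | ... | β_n
is
  A  → β₁ A' | ... | β_n A'
  A' → α₁ A' | ... | α_m A' | ε

D → L becomes D → L D'
D → id id becomes D → id id D'
D → D + becomes D' → + D'
Add D' → ε

Productions for other non-terminals are unchanged:
  L → g S
  L → g
  S → +
  S → L g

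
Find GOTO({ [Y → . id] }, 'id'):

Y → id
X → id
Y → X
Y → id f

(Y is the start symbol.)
{ [Y → id .] }

GOTO(I, 'id') = CLOSURE({ [A → αX.β] : [A → α.Xβ] ∈ I, X = 'id' })

Items with dot before 'id', with the dot advanced:
  [Y → . id] → [Y → id .]
Closure adds nothing (no advanced item has the dot before a non-terminal).

GOTO = { [Y → id .] }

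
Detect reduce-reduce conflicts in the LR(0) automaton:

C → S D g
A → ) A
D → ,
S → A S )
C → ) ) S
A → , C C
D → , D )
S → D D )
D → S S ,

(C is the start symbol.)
Yes — I10: [D → , .] vs [D → S S , .]

Augment with C' → C and build the canonical LR(0) collection (I0 = CLOSURE({[C' → . C]}), then GOTO on every symbol after a dot until no new states appear). It has 26 states:
  I0: { [A → . ) A], [A → . , C C], [C → . ) ) S], [C → . S D g], [C' → . C], [D → . , D )], [D → . ,], [D → . S S ,], [S → . A S )], [S → . D D )] }  — shift
  I1: { [A → ) . A], [A → . ) A], [A → . , C C], [C → ) . ) S] }  — shift
  I2: { [A → , . C C], [A → . ) A], [A → . , C C], [C → . ) ) S], [C → . S D g], [D → , . D )], [D → , .], [D → . , D )], [D → . ,], [D → . S S ,], [S → . A S )], [S → . D D )] }  — shift, reduce
  I3: { [A → . ) A], [A → . , C C], [D → . , D )], [D → . ,], [D → . S S ,], [S → . A S )], [S → . D D )], [S → A . S )] }  — shift
  I4: { [C' → C .] }  — accept
  I5: { [A → . ) A], [A → . , C C], [D → . , D )], [D → . ,], [D → . S S ,], [S → . A S )], [S → . D D )], [S → D . D )] }  — shift
  I6: { [A → . ) A], [A → . , C C], [C → S . D g], [D → . , D )], [D → . ,], [D → . S S ,], [D → S . S ,], [S → . A S )], [S → . D D )] }  — shift
  I7: { [A → ) . A], [A → . ) A], [A → . , C C] }  — shift
  I8: { [A → . ) A], [A → . , C C], [C → S D . g], [D → . , D )], [D → . ,], [D → . S S ,], [S → . A S )], [S → . D D )], [S → D . D )] }  — shift
  I9: { [A → . ) A], [A → . , C C], [D → . , D )], [D → . ,], [D → . S S ,], [D → S . S ,], [D → S S . ,], [S → . A S )], [S → . D D )] }  — shift
  I10: { [A → , . C C], [A → . ) A], [A → . , C C], [C → . ) ) S], [C → . S D g], [D → , . D )], [D → , .], [D → . , D )], [D → . ,], [D → . S S ,], [D → S S , .], [S → . A S )], [S → . D D )] }  — shift, 2 reduces
  I11: { [A → , C . C], [A → . ) A], [A → . , C C], [C → . ) ) S], [C → . S D g], [D → . , D )], [D → . ,], [D → . S S ,], [S → . A S )], [S → . D D )] }  — shift
  I12: { [A → . ) A], [A → . , C C], [D → , D . )], [D → . , D )], [D → . ,], [D → . S S ,], [S → . A S )], [S → . D D )], [S → D . D )] }  — shift
  I13: { [A → ) . A], [A → . ) A], [A → . , C C], [D → , D ) .] }  — shift, reduce
  I14: { [A → . ) A], [A → . , C C], [D → . , D )], [D → . ,], [D → . S S ,], [S → . A S )], [S → . D D )], [S → D . D )], [S → D D . )] }  — shift
  I15: { [A → . ) A], [A → . , C C], [D → . , D )], [D → . ,], [D → . S S ,], [D → S . S ,], [S → . A S )], [S → . D D )] }  — shift
  I16: { [A → ) . A], [A → . ) A], [A → . , C C], [S → D D ) .] }  — shift, reduce
  I17: { [A → , . C C], [A → . ) A], [A → . , C C], [C → . ) ) S], [C → . S D g], [D → . , D )], [D → . ,], [D → . S S ,], [S → . A S )], [S → . D D )] }  — shift
  I18: { [A → ) A .] }  — reduce
  I19: { [A → , C C .] }  — reduce
  I20: { [C → S D g .] }  — reduce
  I21: { [A → . ) A], [A → . , C C], [D → . , D )], [D → . ,], [D → . S S ,], [D → S . S ,], [S → . A S )], [S → . D D )], [S → A S . )] }  — shift
  I22: { [A → ) . A], [A → . ) A], [A → . , C C], [S → A S ) .] }  — shift, reduce
  I23: { [A → ) . A], [A → . ) A], [A → . , C C], [C → ) ) . S], [D → . , D )], [D → . ,], [D → . S S ,], [S → . A S )], [S → . D D )] }  — shift
  I24: { [A → ) A .], [A → . ) A], [A → . , C C], [D → . , D )], [D → . ,], [D → . S S ,], [S → . A S )], [S → . D D )], [S → A . S )] }  — shift, reduce
  I25: { [A → . ) A], [A → . , C C], [C → ) ) S .], [D → . , D )], [D → . ,], [D → . S S ,], [D → S . S ,], [S → . A S )], [S → . D D )] }  — shift, reduce

I10 contains complete items [D → , .], [D → S S , .] — reduce-reduce conflict.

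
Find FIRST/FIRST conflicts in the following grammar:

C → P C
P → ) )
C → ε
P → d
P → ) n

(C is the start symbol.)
Yes. P → ')' ')' / P → ')' n on { ')' }

A FIRST/FIRST conflict occurs when two productions N → α and N → β for the same non-terminal have FIRST(α) ∩ FIRST(β) ≠ ∅ (with ε ∈ FIRST of a nullable right-hand side, so two nullable alternatives also conflict).

FIRST sets of the non-terminals at (or reachable through a nullable prefix from) the front of some alternative:
  FIRST(P) = { ')', 'd' }

Productions for C:
  C → P C: FIRST = { ')', 'd' }
  C → ε: FIRST = { ε }
Productions for P:
  P → ) ): FIRST = { ')' }
  P → d: FIRST = { 'd' }
  P → ) n: FIRST = { ')' }

Conflict for P: P → ) ) and P → ) n
  Overlap: { ')' }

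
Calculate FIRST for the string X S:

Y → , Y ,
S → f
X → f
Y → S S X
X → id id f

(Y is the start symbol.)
FIRST sets of the non-terminals involved (from the grammar, by fixed-point iteration):
  FIRST(X) = { 'f', 'id' }

To compute FIRST(X S), process the symbols left to right:
Symbol X is a non-terminal. Add FIRST(X) \ {ε} = { 'f', 'id' }
X is not nullable (ε ∉ FIRST(X)), so stop here.
FIRST(X S) = { 'f', 'id' }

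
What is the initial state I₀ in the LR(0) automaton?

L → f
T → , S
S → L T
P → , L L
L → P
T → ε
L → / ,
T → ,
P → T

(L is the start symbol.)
First, augment the grammar with L' → L
I₀ = CLOSURE({ [L' → . L] }):
  [L' → . L] has the dot before L: add [L → . f], [L → . P], [L → . / ,]
  [L → . P] has the dot before P: add [P → . , L L], [P → . T]
  [P → . T] has the dot before T: add [T → . , S], [T → .], [T → . ,]
No further items can be added.

I₀ = { [L → . / ,], [L → . P], [L → . f], [L' → . L], [P → . , L L], [P → . T], [T → . , S], [T → . ,], [T → .] }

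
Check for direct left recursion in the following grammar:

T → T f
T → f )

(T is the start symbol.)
Direct left recursion occurs when N → N α for some non-terminal N (the right-hand side begins with the left-hand side itself).

T → T f: LEFT RECURSIVE (starts with T)
T → f ): starts with f

The grammar has direct left recursion on: T.

Answer: Yes, T is left-recursive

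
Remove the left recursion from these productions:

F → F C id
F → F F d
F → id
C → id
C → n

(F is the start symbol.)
F → id F'
F' → C id F'
F' → F d F'
F' → ε
C → id
C → n

F is directly left-recursive. The standard transformation for
  A → A α₁ | ... | A α_m | β₁ | ... | β_n
is
  A  → β₁ A' | ... | β_n A'
  A' → α₁ A' | ... | α_m A' | ε

F → id becomes F → id F'
F → F C id becomes F' → C id F'
F → F F d becomes F' → F d F'
Add F' → ε

Productions for other non-terminals are unchanged:
  C → id
  C → n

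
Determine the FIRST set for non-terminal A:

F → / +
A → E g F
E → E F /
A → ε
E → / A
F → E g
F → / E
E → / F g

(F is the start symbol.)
To compute FIRST(A), examine every production with A on the left-hand side, reading each right-hand side left to right until a non-nullable symbol is reached.

FIRST sets of the other non-terminals involved (by the same procedure, iterated to a fixed point):
  FIRST(E) = { '/' }

From A → E g F:
  - E is a non-terminal: add FIRST(E) \ {ε} = { '/' }
    E is not nullable, so stop
From A → ε:
  - ε-production, so ε ∈ FIRST(A)

Collecting: FIRST(A) = { '/', ε }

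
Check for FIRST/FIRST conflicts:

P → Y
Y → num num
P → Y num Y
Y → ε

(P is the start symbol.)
A FIRST/FIRST conflict occurs when two productions N → α and N → β for the same non-terminal have FIRST(α) ∩ FIRST(β) ≠ ∅ (with ε ∈ FIRST of a nullable right-hand side, so two nullable alternatives also conflict).

FIRST sets of the non-terminals at (or reachable through a nullable prefix from) the front of some alternative:
  FIRST(Y) = { 'num', ε }

Productions for P:
  P → Y: FIRST = { 'num', ε }
  P → Y num Y: FIRST = { 'num' }
Productions for Y:
  Y → num num: FIRST = { 'num' }
  Y → ε: FIRST = { ε }

Conflict for P: P → Y and P → Y num Y
  Overlap: { 'num' }

Answer: Yes. P → Y / P → Y num Y on { 'num' }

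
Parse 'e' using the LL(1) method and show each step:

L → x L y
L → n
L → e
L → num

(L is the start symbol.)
Stack is shown with the top on the left.

Stack  Input  Action
--------------------
L $    e $    output L → e
e $    e $    match 'e'
$      $      accept

The string is accepted.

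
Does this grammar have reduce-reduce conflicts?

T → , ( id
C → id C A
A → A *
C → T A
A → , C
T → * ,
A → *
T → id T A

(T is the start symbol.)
Yes — I15: [C → T A .] vs [T → id T A .]

A reduce-reduce conflict occurs when an LR(0) state has two complete items [A → α .] and [B → β .] — both call for a reduction, and with no lookahead the parser cannot choose between them.

Augment with T' → T and build the canonical LR(0) collection (I0 = CLOSURE({[T' → . T]}), then GOTO on every symbol after a dot until no new states appear). It has 21 states:
  I0: { [T → . * ,], [T → . , ( id], [T → . id T A], [T' → . T] }  — shift
  I1: { [T → * . ,] }  — shift
  I2: { [T → , . ( id] }  — shift
  I3: { [T' → T .] }  — accept
  I4: { [T → . * ,], [T → . , ( id], [T → . id T A], [T → id . T A] }  — shift
  I5: { [A → . *], [A → . , C], [A → . A *], [T → id T . A] }  — shift
  I6: { [A → * .] }  — reduce
  I7: { [A → , . C], [C → . T A], [C → . id C A], [T → . * ,], [T → . , ( id], [T → . id T A] }  — shift
  I8: { [A → A . *], [T → id T A .] }  — shift, reduce
  I9: { [A → A * .] }  — reduce
  I10: { [A → , C .] }  — reduce
  I11: { [A → . *], [A → . , C], [A → . A *], [C → T . A] }  — shift
  I12: { [C → . T A], [C → . id C A], [C → id . C A], [T → . * ,], [T → . , ( id], [T → . id T A], [T → id . T A] }  — shift
  I13: { [A → . *], [A → . , C], [A → . A *], [C → id C . A] }  — shift
  I14: { [A → . *], [A → . , C], [A → . A *], [C → T . A], [T → id T . A] }  — shift
  I15: { [A → A . *], [C → T A .], [T → id T A .] }  — shift, 2 reduces
  I16: { [A → A . *], [C → id C A .] }  — shift, reduce
  I17: { [A → A . *], [C → T A .] }  — shift, reduce
  I18: { [T → , ( . id] }  — shift
  I19: { [T → , ( id .] }  — reduce
  I20: { [T → * , .] }  — reduce

I15 contains complete items [C → T A .], [T → id T A .] — reduce-reduce conflict.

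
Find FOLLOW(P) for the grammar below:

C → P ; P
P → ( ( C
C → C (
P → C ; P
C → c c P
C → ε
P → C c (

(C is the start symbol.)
{ $, '(', ';', 'c' }

In C → P ; P: P is followed by ';' P, add FIRST(';' P) \ {ε} = { ';' }
In C → P ; P: P is at the end, add FOLLOW(C)
In P → C ; P: P is at the end; this adds FOLLOW(P) to itself — nothing new
In C → c c P: P is at the end, add FOLLOW(C)

The FOLLOW sets referred to above (computed the same way, to a fixed point):
  FOLLOW(C) = { $, '(', ';', 'c' }

Taking the union: FOLLOW(P) = { $, '(', ';', 'c' }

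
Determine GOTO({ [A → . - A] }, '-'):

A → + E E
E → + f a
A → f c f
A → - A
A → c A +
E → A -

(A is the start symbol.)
GOTO(I, '-') = CLOSURE({ [A → αX.β] : [A → α.Xβ] ∈ I, X = '-' })

Items with dot before '-', with the dot advanced:
  [A → . - A] → [A → - . A]
Closure of the advanced items:
  [A → - . A] has the dot before A: add [A → . + E E], [A → . f c f], [A → . - A], [A → . c A +]

GOTO = { [A → - . A], [A → . + E E], [A → . - A], [A → . c A +], [A → . f c f] }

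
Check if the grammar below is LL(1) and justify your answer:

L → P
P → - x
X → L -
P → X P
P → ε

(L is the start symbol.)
No. Predict set conflict for P: { '-' }

A grammar is LL(1) if for each non-terminal N with multiple productions, the predict sets of those productions are pairwise disjoint, where PREDICT(N → α) = (FIRST(α) \ {ε}) ∪ (FOLLOW(N) if α ⇒* ε).

Relevant sets:
  FIRST(X) = { '-' }
  FOLLOW(P) = { $, '-' }

For P:
  PREDICT(P → '-' x) = { '-' }
  PREDICT(P → X P) = { '-' }
  PREDICT(P → ε) = { $, '-' }
L, X have a single production, so nothing to check there.

Conflict found: Predict set conflict for P: { '-' }
The grammar is NOT LL(1).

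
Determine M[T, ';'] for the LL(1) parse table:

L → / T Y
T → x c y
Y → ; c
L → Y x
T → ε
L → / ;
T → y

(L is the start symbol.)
T → ε

To find M[T, ';'], we find productions for T where ';' is in the predict set (PREDICT(N → α) = (FIRST(α) \ {ε}) ∪ (FOLLOW(N) if α ⇒* ε)).

Relevant sets:
  FOLLOW(T) = { ';' }

T → x c y: PREDICT = { 'x' }
T → ε: PREDICT = { ';' }
  ';' is in predict set, so this production goes in M[T, ';']
T → y: PREDICT = { 'y' }

M[T, ';'] = T → ε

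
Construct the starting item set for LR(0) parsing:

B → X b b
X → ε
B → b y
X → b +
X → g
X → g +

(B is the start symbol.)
{ [B → . X b b], [B → . b y], [B' → . B], [X → . b +], [X → . g +], [X → . g], [X → .] }

First, augment the grammar with B' → B
I₀ = CLOSURE({ [B' → . B] }):
  [B' → . B] has the dot before B: add [B → . X b b], [B → . b y]
  [B → . X b b] has the dot before X: add [X → .], [X → . b +], [X → . g], [X → . g +]
No further items can be added.

I₀ = { [B → . X b b], [B → . b y], [B' → . B], [X → . b +], [X → . g +], [X → . g], [X → .] }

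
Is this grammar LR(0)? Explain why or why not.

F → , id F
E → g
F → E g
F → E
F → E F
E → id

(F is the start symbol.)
No. Shift-reduce conflict between [F → E .] and [E → . g]

A grammar is LR(0) if no state in the canonical LR(0) collection has:
  - both a shift item (dot before a terminal) and a complete item (shift-reduce conflict), or
  - two or more complete items (reduce-reduce conflict; the accept item [F' → F .] counts as a complete item here).

Augment with F' → F and build the canonical LR(0) collection (I0 = CLOSURE({[F' → . F]}), then GOTO on every symbol after a dot until no new states appear). It has 10 states:
  I0: { [E → . g], [E → . id], [F → . , id F], [F → . E F], [F → . E g], [F → . E], [F' → . F] }  — shift
  I1: { [F → , . id F] }  — shift
  I2: { [E → . g], [E → . id], [F → . , id F], [F → . E F], [F → . E g], [F → . E], [F → E . F], [F → E . g], [F → E .] }  — shift, reduce
  I3: { [F' → F .] }  — accept
  I4: { [E → g .] }  — reduce
  I5: { [E → id .] }  — reduce
  I6: { [F → E F .] }  — reduce
  I7: { [E → g .], [F → E g .] }  — 2 reduces
  I8: { [E → . g], [E → . id], [F → , id . F], [F → . , id F], [F → . E F], [F → . E g], [F → . E] }  — shift
  I9: { [F → , id F .] }  — reduce

Conflict in state I2:
  Shift-reduce conflict between [F → E .] and [E → . g]
So the grammar is NOT LR(0).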